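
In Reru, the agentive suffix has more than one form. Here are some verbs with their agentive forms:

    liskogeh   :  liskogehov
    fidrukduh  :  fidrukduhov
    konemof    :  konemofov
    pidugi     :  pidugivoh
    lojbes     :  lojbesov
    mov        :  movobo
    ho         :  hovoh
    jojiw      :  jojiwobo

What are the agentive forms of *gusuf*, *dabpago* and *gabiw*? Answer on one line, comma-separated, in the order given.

The pattern is voicing of the final sound: -ov when the stem ends in a voiceless consonant (*liskogeh*, *fidrukduh*, *konemof*, *lojbes*); -obo when the stem ends in a voiced consonant (*mov*, *jojiw*); -voh when the stem ends in a vowel (*pidugi*, *ho*).
*gusuf* — final sound /f/ (a voiceless consonant) → -ov → *gusufov*.
The final sound of *dabpago* is /o/, which is a vowel, so the suffix is -voh, giving *dabpagovoh*.
Since the final sound of *gabiw* is /w/ (a voiced consonant), it takes -obo, giving *gabiwobo*.

gusufov, dabpagovoh, gabiwobo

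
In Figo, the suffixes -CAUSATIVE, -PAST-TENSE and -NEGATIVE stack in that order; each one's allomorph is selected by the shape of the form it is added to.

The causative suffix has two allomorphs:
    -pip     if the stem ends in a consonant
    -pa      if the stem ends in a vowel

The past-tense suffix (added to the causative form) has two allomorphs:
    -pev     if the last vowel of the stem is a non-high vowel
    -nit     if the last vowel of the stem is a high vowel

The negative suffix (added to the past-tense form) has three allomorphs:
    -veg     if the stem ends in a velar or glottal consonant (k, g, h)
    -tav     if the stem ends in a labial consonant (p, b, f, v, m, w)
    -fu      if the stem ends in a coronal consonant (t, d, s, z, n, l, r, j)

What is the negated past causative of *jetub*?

jetubpipnitfu

Since the final sound of *jetub* is /b/ (a consonant), it takes -pip, giving *jetubpip*.
The causative form *jetubpip*: last vowel = /i/, a high vowel → -nit → *jetubpipnit*.
The past-tense form *jetubpipnit*: final consonant = /t/, coronal → -fu → *jetubpipnitfu*.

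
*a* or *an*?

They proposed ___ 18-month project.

The indefinite article is chosen by the initial *sound* of the following word, not its spelling.
The number *18* is spoken "eighteen", beginning with /ˌeɪˈtiːn/ — a vowel sound.
So the article is *an*: They proposed an 18-month project.

an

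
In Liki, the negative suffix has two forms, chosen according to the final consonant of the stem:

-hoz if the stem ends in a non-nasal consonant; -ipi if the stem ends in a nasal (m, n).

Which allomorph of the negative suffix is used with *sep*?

-hoz

*sep* — final consonant /p/ (non-nasal) → -hoz.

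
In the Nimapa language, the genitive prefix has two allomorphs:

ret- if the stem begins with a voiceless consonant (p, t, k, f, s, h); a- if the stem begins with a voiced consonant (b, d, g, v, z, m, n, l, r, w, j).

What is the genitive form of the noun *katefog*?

retkatefog

The first consonant of *katefog* is /k/, which is voiceless, so the prefix is ret-, giving *retkatefog*.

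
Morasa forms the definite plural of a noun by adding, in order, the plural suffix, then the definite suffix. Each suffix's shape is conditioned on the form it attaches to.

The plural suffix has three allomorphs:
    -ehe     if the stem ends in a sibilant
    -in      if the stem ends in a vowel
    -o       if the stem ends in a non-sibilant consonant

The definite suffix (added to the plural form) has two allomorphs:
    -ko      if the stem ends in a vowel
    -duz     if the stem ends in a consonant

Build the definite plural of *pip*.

pipoko

The final sound of *pip* is /p/, which is a non-sibilant consonant, so the plural suffix is -o, giving *pipo*.
The plural form *pipo* — final sound /o/ (a vowel) → -ko → *pipoko*.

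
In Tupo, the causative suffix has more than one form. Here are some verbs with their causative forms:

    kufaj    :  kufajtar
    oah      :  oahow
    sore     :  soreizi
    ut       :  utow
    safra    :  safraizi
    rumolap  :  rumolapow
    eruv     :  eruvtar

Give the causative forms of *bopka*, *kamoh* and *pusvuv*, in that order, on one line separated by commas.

Looking at the final sound of each stem: -ow when the stem ends in a voiceless consonant (*oah*, *ut*, *rumolap*); -tar when the stem ends in a voiced consonant (*kufaj*, *eruv*); -izi when the stem ends in a vowel (*sore*, *safra*).
The final sound of *bopka* is /a/, which is a vowel, so the suffix is -izi, giving *bopkaizi*.
*kamoh* — final sound /h/ (a voiceless consonant) → -ow → *kamohow*.
*pusvuv* — final sound /v/ (a voiced consonant) → -tar → *pusvuvtar*.

bopkaizi, kamohow, pusvuvtar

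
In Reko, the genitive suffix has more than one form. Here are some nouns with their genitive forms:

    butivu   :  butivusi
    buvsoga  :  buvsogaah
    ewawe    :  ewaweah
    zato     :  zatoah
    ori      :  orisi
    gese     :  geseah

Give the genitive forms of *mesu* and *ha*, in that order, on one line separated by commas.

The alternation tracks the last vowel of the stem — -si when the last vowel of the stem is a high vowel (*butivu*, *ori*); -ah when the last vowel of the stem is a non-high vowel (*buvsoga*, *ewawe*, *zato*, *gese*).
Since the last vowel of *mesu* is /u/ (a high vowel), it takes -si, giving *mesusi*.
*ha*: last vowel = /a/, a non-high vowel → -ah → *haah*.

mesusi, haah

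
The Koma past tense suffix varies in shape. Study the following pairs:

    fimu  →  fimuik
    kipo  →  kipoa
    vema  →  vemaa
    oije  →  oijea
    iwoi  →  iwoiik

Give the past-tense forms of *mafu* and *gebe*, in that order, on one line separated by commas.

Looking at the last vowel of each stem: -ik when the last vowel of the stem is a high vowel (*fimu*, *iwoi*); -a when the last vowel of the stem is a non-high vowel (*kipo*, *vema*, *oije*).
The last vowel of *mafu* is /u/, which is a high vowel, so the suffix is -ik, giving *mafuik*.
Since the last vowel of *gebe* is /e/ (a non-high vowel), it takes -a, giving *gebea*.

mafuik, gebea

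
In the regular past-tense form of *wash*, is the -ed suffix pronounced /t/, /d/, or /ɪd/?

The stem *wash* ends in a voiceless consonant other than /t/.
The -ed suffix is realized as /ɪd/ after /t, d/; as /t/ after other voiceless consonants; and as /d/ after other voiced sounds.
So -ed on *wash* is pronounced /t/.

/t/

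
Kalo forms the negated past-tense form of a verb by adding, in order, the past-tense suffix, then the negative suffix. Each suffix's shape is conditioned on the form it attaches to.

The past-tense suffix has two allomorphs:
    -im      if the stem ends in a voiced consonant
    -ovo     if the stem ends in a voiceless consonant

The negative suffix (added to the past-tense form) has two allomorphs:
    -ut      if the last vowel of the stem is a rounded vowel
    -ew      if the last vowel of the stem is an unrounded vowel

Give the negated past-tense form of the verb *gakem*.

gakemimew

The final consonant of *gakem* is /m/, which is voiced, so the past-tense suffix is -im, giving *gakemim*.
The past-tense form *gakemim* — last vowel /i/ (an unrounded vowel) → -ew → *gakemimew*.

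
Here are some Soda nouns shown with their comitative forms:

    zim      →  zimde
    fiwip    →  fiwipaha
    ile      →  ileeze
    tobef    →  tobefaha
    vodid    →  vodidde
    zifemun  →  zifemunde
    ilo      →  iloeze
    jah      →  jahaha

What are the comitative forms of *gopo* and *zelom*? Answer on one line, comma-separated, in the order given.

Looking at the final sound of each stem: -aha when the stem ends in a voiceless consonant (*fiwip*, *tobef*, *jah*); -de when the stem ends in a voiced consonant (*zim*, *vodid*, *zifemun*); -eze when the stem ends in a vowel (*ile*, *ilo*).
The final sound of *gopo* is /o/, which is a vowel, so the suffix is -eze, giving *gopoeze*.
*zelom*: final sound = /m/, a voiced consonant → -de → *zelomde*.

gopoeze, zelomde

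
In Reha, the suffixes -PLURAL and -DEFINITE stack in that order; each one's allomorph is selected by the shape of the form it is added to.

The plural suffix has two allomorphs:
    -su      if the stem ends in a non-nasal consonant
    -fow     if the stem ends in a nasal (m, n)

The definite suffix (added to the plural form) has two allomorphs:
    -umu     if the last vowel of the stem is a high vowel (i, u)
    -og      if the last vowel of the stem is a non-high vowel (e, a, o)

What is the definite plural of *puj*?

The final consonant of *puj* is /j/, which is non-nasal, so the plural suffix is -su, giving *pujsu*.
The last vowel of the plural form *pujsu* is /u/, which is a high vowel, so the definite suffix is -umu, giving *pujsuumu*.

pujsuumu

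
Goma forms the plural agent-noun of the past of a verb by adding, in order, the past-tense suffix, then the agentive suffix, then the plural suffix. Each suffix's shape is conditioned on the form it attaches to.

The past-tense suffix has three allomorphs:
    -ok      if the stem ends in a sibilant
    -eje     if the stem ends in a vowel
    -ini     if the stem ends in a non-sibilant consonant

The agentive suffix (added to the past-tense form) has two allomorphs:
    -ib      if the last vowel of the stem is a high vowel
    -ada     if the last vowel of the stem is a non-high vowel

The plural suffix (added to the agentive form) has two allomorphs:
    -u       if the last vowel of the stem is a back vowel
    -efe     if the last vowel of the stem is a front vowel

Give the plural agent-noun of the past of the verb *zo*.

The final sound of *zo* is /o/, which is a vowel, so the past-tense suffix is -eje, giving *zoeje*.
Since the last vowel of the past-tense form *zoeje* is /e/ (a non-high vowel), it takes -ada, giving *zoejeada*.
The agentive form *zoejeada* — last vowel /a/ (a back vowel) → -u → *zoejeadau*.

zoejeadau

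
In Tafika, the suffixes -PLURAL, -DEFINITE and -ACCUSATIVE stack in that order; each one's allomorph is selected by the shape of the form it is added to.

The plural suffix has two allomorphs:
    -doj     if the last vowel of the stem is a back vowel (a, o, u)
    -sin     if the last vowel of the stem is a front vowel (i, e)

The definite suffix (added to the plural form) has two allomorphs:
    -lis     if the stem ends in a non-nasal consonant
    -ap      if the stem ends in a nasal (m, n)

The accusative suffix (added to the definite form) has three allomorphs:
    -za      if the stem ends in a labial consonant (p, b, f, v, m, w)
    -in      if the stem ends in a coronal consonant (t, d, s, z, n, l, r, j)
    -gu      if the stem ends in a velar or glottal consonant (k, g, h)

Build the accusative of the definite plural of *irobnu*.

*irobnu* — last vowel /u/ (a back vowel) → -doj → *irobnudoj*.
Since the final consonant of the plural form *irobnudoj* is /j/ (non-nasal), it takes -lis, giving *irobnudojlis*.
The definite form *irobnudojlis* — final consonant /s/ (coronal) → -in → *irobnudojlisin*.

irobnudojlisin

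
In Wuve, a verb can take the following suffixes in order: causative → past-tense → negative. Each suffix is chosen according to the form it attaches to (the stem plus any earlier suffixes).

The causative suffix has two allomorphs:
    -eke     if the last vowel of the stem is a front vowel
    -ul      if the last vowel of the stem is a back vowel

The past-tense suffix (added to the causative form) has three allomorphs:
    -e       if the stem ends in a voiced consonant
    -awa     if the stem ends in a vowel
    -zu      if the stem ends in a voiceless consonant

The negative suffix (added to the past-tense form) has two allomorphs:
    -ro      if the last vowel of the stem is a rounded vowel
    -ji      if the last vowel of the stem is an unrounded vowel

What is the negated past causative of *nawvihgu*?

nawvihguuleji

Since the last vowel of *nawvihgu* is /u/ (a back vowel), it takes -ul, giving *nawvihguul*.
The final sound of the causative form *nawvihguul* is /l/, which is a voiced consonant, so the past-tense suffix is -e, giving *nawvihguule*.
The past-tense form *nawvihguule*: last vowel = /e/, an unrounded vowel → -ji → *nawvihguuleji*.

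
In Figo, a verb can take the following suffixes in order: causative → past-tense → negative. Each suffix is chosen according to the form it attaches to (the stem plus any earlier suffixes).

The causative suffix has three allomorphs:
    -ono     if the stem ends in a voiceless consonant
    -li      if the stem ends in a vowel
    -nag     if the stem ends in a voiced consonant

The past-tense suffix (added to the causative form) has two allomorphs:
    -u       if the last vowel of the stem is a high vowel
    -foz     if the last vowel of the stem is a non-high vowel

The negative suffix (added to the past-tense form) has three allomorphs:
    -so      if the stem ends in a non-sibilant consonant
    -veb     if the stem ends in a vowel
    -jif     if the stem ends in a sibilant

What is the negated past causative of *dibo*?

diboliuveb

The final sound of *dibo* is /o/, which is a vowel, so the causative suffix is -li, giving *diboli*.
The causative form *diboli*: last vowel = /i/, a high vowel → -u → *diboliu*.
Since the final sound of the past-tense form *diboliu* is /u/ (a vowel), it takes -veb, giving *diboliuveb*.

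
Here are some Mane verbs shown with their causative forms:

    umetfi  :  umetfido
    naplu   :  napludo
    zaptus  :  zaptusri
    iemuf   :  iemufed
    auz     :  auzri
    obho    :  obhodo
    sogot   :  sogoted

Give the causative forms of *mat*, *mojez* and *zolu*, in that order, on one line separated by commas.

mated, mojezri, zoludo

Looking at the final sound of each stem: -ri when the stem ends in a sibilant (*zaptus*, *auz*); -ed when the stem ends in a non-sibilant consonant (*iemuf*, *sogot*); -do when the stem ends in a vowel (*umetfi*, *naplu*, *obho*).
Since the final sound of *mat* is /t/ (a non-sibilant consonant), it takes -ed, giving *mated*.
Since the final sound of *mojez* is /z/ (a sibilant), it takes -ri, giving *mojezri*.
Since the final sound of *zolu* is /u/ (a vowel), it takes -do, giving *zoludo*.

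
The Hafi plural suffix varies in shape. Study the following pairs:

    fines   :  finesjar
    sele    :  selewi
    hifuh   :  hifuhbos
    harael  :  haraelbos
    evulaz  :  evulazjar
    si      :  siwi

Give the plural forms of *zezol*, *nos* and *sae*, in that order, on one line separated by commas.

zezolbos, nosjar, saewi

The pattern is sibilance of the final sound: -jar when the stem ends in a sibilant (*fines*, *evulaz*); -bos when the stem ends in a non-sibilant consonant (*hifuh*, *harael*); -wi when the stem ends in a vowel (*sele*, *si*).
The final sound of *zezol* is /l/, which is a non-sibilant consonant, so the suffix is -bos, giving *zezolbos*.
*nos*: final sound = /s/, a sibilant → -jar → *nosjar*.
The final sound of *sae* is /e/, which is a vowel, so the suffix is -wi, giving *saewi*.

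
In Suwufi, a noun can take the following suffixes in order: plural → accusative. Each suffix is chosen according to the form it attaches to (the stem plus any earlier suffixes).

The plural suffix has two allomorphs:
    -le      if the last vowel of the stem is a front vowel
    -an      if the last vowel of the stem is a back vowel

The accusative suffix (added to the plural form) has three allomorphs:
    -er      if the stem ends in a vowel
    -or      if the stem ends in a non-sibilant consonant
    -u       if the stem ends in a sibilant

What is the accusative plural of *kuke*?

kukeleer

Since the last vowel of *kuke* is /e/ (a front vowel), it takes -le, giving *kukele*.
The plural form *kukele*: final sound = /e/, a vowel → -er → *kukeleer*.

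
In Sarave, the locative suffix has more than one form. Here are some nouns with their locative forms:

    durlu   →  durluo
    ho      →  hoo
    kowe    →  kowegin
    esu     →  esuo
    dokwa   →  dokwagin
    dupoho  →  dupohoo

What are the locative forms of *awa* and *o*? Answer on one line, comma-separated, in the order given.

awagin, oo

The alternation tracks the last vowel of the stem — -o when the last vowel of the stem is a rounded vowel (*durlu*, *ho*, *esu*, *dupoho*); -gin when the last vowel of the stem is an unrounded vowel (*kowe*, *dokwa*).
Since the last vowel of *awa* is /a/ (an unrounded vowel), it takes -gin, giving *awagin*.
Since the last vowel of *o* is /o/ (a rounded vowel), it takes -o, giving *oo*.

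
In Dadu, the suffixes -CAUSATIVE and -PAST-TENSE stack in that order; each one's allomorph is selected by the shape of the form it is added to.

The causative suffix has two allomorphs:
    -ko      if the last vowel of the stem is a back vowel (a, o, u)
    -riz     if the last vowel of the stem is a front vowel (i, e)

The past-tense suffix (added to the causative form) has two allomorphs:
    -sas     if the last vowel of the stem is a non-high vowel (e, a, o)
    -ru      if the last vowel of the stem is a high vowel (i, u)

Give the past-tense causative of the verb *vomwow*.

vomwowkosas

The last vowel of *vomwow* is /o/, which is a back vowel, so the causative suffix is -ko, giving *vomwowko*.
The causative form *vomwowko* — last vowel /o/ (a non-high vowel) → -sas → *vomwowkosas*.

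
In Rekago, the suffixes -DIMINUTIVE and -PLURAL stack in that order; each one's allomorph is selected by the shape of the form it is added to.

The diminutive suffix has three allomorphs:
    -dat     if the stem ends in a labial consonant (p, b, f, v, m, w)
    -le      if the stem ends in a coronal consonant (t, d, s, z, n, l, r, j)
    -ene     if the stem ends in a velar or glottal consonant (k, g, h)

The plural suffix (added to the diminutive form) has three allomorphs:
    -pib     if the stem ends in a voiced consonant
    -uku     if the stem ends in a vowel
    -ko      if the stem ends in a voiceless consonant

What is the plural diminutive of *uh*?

uheneuku

*uh*: final consonant = /h/, velar/glottal → -ene → *uhene*.
The diminutive form *uhene* — final sound /e/ (a vowel) → -uku → *uheneuku*.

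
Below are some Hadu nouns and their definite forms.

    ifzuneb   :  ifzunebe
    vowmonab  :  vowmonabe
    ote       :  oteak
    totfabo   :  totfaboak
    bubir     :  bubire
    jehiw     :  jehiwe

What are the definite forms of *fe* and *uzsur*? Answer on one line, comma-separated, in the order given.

The pattern is consonant vs. vowel: -e when the stem ends in a consonant (*ifzuneb*, *vowmonab*, *bubir*, *jehiw*); -ak when the stem ends in a vowel (*ote*, *totfabo*).
*fe* — final sound /e/ (a vowel) → -ak → *feak*.
*uzsur*: final sound = /r/, a consonant → -e → *uzsure*.

feak, uzsure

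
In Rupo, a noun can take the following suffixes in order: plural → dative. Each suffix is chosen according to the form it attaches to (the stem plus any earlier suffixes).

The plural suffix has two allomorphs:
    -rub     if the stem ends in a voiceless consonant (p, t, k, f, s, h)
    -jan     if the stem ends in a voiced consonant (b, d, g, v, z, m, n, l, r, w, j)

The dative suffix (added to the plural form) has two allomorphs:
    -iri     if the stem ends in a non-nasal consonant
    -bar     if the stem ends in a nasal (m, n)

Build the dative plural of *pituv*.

Since the final consonant of *pituv* is /v/ (voiced), it takes -jan, giving *pituvjan*.
The final consonant of the plural form *pituvjan* is /n/, which is a nasal, so the dative suffix is -bar, giving *pituvjanbar*.

pituvjanbar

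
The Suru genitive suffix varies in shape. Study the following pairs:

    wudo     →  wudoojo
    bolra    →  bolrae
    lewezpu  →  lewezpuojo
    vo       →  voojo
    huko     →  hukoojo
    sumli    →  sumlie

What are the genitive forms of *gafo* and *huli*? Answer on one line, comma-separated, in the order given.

gafoojo, hulie

Looking at the last vowel of each stem: -ojo when the last vowel of the stem is a rounded vowel (*wudo*, *lewezpu*, *vo*, *huko*); -e when the last vowel of the stem is an unrounded vowel (*bolra*, *sumli*).
The last vowel of *gafo* is /o/, which is a rounded vowel, so the suffix is -ojo, giving *gafoojo*.
*huli* — last vowel /i/ (an unrounded vowel) → -e → *hulie*.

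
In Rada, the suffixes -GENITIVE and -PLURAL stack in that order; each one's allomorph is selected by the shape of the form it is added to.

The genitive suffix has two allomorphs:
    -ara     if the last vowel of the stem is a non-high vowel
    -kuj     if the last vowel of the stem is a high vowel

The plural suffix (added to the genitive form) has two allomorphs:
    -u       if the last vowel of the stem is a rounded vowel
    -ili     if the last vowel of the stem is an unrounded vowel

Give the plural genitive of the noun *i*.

ikuju

*i*: last vowel = /i/, a high vowel → -kuj → *ikuj*.
The genitive form *ikuj*: last vowel = /u/, a rounded vowel → -u → *ikuju*.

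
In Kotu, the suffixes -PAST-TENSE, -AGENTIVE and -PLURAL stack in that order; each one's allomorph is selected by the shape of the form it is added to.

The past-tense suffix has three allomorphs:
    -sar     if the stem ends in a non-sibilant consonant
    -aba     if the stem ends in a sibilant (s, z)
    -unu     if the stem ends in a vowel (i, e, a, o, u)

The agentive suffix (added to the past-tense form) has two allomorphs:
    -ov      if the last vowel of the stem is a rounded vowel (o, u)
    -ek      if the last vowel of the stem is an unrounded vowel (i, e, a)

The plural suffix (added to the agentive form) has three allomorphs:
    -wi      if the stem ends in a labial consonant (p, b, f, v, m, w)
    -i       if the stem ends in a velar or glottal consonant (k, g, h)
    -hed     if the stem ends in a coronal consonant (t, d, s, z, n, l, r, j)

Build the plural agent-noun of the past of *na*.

The final sound of *na* is /a/, which is a vowel, so the past-tense suffix is -unu, giving *naunu*.
The last vowel of the past-tense form *naunu* is /u/, which is a rounded vowel, so the agentive suffix is -ov, giving *naunuov*.
Since the final consonant of the agentive form *naunuov* is /v/ (labial), it takes -wi, giving *naunuovwi*.

naunuovwi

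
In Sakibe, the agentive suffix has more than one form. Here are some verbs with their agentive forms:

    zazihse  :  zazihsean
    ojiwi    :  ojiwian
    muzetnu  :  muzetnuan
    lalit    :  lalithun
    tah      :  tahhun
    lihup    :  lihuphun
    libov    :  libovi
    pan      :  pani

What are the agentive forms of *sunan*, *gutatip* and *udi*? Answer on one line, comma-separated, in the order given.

Looking at the final sound of each stem: -hun when the stem ends in a voiceless consonant (*lalit*, *tah*, *lihup*); -i when the stem ends in a voiced consonant (*libov*, *pan*); -an when the stem ends in a vowel (*zazihse*, *ojiwi*, *muzetnu*).
*sunan*: final sound = /n/, a voiced consonant → -i → *sunani*.
The final sound of *gutatip* is /p/, which is a voiceless consonant, so the suffix is -hun, giving *gutatiphun*.
Since the final sound of *udi* is /i/ (a vowel), it takes -an, giving *udian*.

sunani, gutatiphun, udian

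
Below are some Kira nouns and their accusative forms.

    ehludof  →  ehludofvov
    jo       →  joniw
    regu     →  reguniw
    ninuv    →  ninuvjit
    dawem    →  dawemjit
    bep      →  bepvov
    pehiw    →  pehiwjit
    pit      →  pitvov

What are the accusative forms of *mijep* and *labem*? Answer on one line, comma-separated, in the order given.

Looking at the final sound of each stem: -vov when the stem ends in a voiceless consonant (*ehludof*, *bep*, *pit*); -jit when the stem ends in a voiced consonant (*ninuv*, *dawem*, *pehiw*); -niw when the stem ends in a vowel (*jo*, *regu*).
*mijep*: final sound = /p/, a voiceless consonant → -vov → *mijepvov*.
Since the final sound of *labem* is /m/ (a voiced consonant), it takes -jit, giving *labemjit*.

mijepvov, labemjit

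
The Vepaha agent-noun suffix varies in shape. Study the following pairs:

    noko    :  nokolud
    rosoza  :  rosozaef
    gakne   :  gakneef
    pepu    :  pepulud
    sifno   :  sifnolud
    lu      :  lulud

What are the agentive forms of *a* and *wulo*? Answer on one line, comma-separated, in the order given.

aef, wulolud

The pattern is rounding harmony: -lud when the last vowel of the stem is a rounded vowel (*noko*, *pepu*, *sifno*, *lu*); -ef when the last vowel of the stem is an unrounded vowel (*rosoza*, *gakne*).
The last vowel of *a* is /a/, which is an unrounded vowel, so the suffix is -ef, giving *aef*.
*wulo*: last vowel = /o/, a rounded vowel → -lud → *wulolud*.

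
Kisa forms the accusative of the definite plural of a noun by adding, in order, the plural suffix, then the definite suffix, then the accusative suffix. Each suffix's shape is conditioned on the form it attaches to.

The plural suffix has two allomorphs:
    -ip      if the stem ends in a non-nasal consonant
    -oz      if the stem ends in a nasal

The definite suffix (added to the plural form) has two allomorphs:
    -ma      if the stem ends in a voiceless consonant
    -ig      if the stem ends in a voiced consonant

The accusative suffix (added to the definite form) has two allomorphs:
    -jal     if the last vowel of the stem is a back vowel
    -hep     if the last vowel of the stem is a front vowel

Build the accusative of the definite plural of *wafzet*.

wafzetipmajal

Since the final consonant of *wafzet* is /t/ (non-nasal), it takes -ip, giving *wafzetip*.
The plural form *wafzetip* — final consonant /p/ (voiceless) → -ma → *wafzetipma*.
The definite form *wafzetipma* — last vowel /a/ (a back vowel) → -jal → *wafzetipmajal*.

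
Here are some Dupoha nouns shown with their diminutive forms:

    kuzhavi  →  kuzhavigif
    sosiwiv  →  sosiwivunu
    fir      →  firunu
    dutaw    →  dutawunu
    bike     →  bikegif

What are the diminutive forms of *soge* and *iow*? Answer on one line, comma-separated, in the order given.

sogegif, iowunu

The alternation tracks the final sound of the stem — -unu when the stem ends in a consonant (*sosiwiv*, *fir*, *dutaw*); -gif when the stem ends in a vowel (*kuzhavi*, *bike*).
The final sound of *soge* is /e/, which is a vowel, so the suffix is -gif, giving *sogegif*.
*iow* — final sound /w/ (a consonant) → -unu → *iowunu*.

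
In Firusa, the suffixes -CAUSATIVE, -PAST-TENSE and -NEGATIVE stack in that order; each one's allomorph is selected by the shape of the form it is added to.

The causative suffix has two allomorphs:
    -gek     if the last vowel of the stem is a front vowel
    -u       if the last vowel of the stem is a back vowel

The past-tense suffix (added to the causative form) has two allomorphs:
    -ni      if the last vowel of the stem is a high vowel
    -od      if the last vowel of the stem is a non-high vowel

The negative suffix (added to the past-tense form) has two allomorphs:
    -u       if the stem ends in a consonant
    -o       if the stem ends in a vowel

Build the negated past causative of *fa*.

*fa* — last vowel /a/ (a back vowel) → -u → *fau*.
Since the last vowel of the causative form *fau* is /u/ (a high vowel), it takes -ni, giving *fauni*.
The past-tense form *fauni*: final sound = /i/, a vowel → -o → *faunio*.

faunio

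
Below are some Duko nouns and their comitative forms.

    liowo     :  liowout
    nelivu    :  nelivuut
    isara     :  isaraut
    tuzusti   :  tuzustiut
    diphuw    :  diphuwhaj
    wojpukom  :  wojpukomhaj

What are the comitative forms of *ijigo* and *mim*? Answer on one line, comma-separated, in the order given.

ijigout, mimhaj

The suffix is conditioned by the final sound: -haj when the stem ends in a consonant (*diphuw*, *wojpukom*); -ut when the stem ends in a vowel (*liowo*, *nelivu*, *isara*, *tuzusti*).
*ijigo* — final sound /o/ (a vowel) → -ut → *ijigout*.
*mim*: final sound = /m/, a consonant → -haj → *mimhaj*.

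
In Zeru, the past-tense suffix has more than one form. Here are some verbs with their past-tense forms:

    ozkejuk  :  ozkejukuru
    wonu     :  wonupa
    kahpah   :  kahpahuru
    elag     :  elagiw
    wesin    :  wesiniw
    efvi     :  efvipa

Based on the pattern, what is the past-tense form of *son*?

The alternation tracks the final sound of the stem — -uru when the stem ends in a voiceless consonant (*ozkejuk*, *kahpah*); -iw when the stem ends in a voiced consonant (*elag*, *wesin*); -pa when the stem ends in a vowel (*wonu*, *efvi*).
*son* — final sound /n/ (a voiced consonant) → -iw → *soniw*.

soniw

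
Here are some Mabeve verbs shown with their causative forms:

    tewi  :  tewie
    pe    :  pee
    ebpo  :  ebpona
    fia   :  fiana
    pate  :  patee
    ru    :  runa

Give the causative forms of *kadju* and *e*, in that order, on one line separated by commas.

The alternation tracks the last vowel of the stem — -e when the last vowel of the stem is a front vowel (*tewi*, *pe*, *pate*); -na when the last vowel of the stem is a back vowel (*ebpo*, *fia*, *ru*).
*kadju* — last vowel /u/ (a back vowel) → -na → *kadjuna*.
Since the last vowel of *e* is /e/ (a front vowel), it takes -e, giving *ee*.

kadjuna, ee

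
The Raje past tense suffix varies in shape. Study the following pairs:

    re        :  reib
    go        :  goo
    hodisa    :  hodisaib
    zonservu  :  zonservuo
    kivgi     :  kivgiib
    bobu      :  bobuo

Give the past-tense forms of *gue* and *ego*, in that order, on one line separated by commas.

gueib, egoo

Looking at the last vowel of each stem: -o when the last vowel of the stem is a rounded vowel (*go*, *zonservu*, *bobu*); -ib when the last vowel of the stem is an unrounded vowel (*re*, *hodisa*, *kivgi*).
Since the last vowel of *gue* is /e/ (an unrounded vowel), it takes -ib, giving *gueib*.
*ego* — last vowel /o/ (a rounded vowel) → -o → *egoo*.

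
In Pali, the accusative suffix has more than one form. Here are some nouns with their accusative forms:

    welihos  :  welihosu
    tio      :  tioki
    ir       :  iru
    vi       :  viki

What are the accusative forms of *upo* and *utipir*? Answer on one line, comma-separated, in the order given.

upoki, utipiru

The alternation tracks the final sound of the stem — -u when the stem ends in a consonant (*welihos*, *ir*); -ki when the stem ends in a vowel (*tio*, *vi*).
The final sound of *upo* is /o/, which is a vowel, so the suffix is -ki, giving *upoki*.
The final sound of *utipir* is /r/, which is a consonant, so the suffix is -u, giving *utipiru*.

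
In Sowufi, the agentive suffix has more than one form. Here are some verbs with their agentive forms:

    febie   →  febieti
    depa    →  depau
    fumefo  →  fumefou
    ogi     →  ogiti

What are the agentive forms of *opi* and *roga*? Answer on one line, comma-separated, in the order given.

opiti, rogau

Looking at the last vowel of each stem: -ti when the last vowel of the stem is a front vowel (*febie*, *ogi*); -u when the last vowel of the stem is a back vowel (*depa*, *fumefo*).
The last vowel of *opi* is /i/, which is a front vowel, so the suffix is -ti, giving *opiti*.
Since the last vowel of *roga* is /a/ (a back vowel), it takes -u, giving *rogau*.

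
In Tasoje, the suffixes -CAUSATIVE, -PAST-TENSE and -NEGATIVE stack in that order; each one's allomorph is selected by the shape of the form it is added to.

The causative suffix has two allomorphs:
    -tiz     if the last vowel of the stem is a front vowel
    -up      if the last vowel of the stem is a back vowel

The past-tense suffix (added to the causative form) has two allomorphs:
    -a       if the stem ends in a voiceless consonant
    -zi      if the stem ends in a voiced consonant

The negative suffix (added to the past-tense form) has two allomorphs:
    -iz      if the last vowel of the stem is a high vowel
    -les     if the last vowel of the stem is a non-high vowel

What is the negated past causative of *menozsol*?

menozsolupales

*menozsol* — last vowel /o/ (a back vowel) → -up → *menozsolup*.
Since the final consonant of the causative form *menozsolup* is /p/ (voiceless), it takes -a, giving *menozsolupa*.
Since the last vowel of the past-tense form *menozsolupa* is /a/ (a non-high vowel), it takes -les, giving *menozsolupales*.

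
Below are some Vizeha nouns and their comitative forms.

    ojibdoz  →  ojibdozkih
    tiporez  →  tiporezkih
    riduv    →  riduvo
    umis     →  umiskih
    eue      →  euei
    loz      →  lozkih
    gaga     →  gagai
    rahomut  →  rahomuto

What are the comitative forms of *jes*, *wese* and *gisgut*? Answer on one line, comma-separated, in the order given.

Looking at the final sound of each stem: -kih when the stem ends in a sibilant (*ojibdoz*, *tiporez*, *umis*, *loz*); -o when the stem ends in a non-sibilant consonant (*riduv*, *rahomut*); -i when the stem ends in a vowel (*eue*, *gaga*).
*jes*: final sound = /s/, a sibilant → -kih → *jeskih*.
*wese*: final sound = /e/, a vowel → -i → *wesei*.
*gisgut* — final sound /t/ (a non-sibilant consonant) → -o → *gisguto*.

jeskih, wesei, gisguto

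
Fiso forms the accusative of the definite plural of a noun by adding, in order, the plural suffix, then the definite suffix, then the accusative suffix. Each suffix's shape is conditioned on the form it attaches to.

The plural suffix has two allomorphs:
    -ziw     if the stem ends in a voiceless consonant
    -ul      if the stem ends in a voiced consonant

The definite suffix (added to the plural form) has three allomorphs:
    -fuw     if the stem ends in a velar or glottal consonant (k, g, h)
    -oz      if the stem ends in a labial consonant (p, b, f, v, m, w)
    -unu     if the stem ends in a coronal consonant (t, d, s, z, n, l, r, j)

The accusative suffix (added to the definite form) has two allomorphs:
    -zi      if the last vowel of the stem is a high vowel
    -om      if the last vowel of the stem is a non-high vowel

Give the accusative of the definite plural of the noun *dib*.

Since the final consonant of *dib* is /b/ (voiced), it takes -ul, giving *dibul*.
The final consonant of the plural form *dibul* is /l/, which is coronal, so the definite suffix is -unu, giving *dibulunu*.
The definite form *dibulunu* — last vowel /u/ (a high vowel) → -zi → *dibulunuzi*.

dibulunuzi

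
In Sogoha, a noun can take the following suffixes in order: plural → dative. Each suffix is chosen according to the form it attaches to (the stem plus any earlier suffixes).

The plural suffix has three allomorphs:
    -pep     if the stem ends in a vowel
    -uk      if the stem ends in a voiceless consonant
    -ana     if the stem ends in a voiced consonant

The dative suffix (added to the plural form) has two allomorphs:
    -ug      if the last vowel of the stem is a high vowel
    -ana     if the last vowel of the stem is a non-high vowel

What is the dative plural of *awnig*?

awniganaana

Since the final sound of *awnig* is /g/ (a voiced consonant), it takes -ana, giving *awnigana*.
The last vowel of the plural form *awnigana* is /a/, which is a non-high vowel, so the dative suffix is -ana, giving *awniganaana*.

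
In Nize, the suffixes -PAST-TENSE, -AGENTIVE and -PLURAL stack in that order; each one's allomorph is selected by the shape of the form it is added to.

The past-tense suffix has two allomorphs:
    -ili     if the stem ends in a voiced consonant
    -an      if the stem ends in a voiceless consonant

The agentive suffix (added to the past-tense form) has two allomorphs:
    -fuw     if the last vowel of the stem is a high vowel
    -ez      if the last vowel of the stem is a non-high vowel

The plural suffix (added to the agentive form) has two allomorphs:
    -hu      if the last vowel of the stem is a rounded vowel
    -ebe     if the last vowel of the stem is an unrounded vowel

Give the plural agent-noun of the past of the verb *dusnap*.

dusnapanezebe

*dusnap* — final consonant /p/ (voiceless) → -an → *dusnapan*.
The past-tense form *dusnapan*: last vowel = /a/, a non-high vowel → -ez → *dusnapanez*.
The last vowel of the agentive form *dusnapanez* is /e/, which is an unrounded vowel, so the plural suffix is -ebe, giving *dusnapanezebe*.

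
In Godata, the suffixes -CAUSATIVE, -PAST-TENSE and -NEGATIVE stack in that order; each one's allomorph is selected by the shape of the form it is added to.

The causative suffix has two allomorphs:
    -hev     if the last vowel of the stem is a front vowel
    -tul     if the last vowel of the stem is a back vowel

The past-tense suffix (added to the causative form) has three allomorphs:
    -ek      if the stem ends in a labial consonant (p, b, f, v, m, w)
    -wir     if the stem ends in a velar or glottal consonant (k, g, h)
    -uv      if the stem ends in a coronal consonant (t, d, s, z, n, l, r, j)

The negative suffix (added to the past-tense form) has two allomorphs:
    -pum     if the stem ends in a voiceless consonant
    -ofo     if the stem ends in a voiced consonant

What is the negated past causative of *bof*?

*bof* — last vowel /o/ (a back vowel) → -tul → *boftul*.
Since the final consonant of the causative form *boftul* is /l/ (coronal), it takes -uv, giving *boftuluv*.
The past-tense form *boftuluv* — final consonant /v/ (voiced) → -ofo → *boftuluvofo*.

boftuluvofo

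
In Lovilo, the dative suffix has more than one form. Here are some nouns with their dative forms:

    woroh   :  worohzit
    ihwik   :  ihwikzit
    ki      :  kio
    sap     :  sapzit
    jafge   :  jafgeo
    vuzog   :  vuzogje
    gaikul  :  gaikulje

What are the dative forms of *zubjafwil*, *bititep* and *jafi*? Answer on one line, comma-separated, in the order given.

zubjafwilje, bititepzit, jafio

The pattern is voicing of the final sound: -zit when the stem ends in a voiceless consonant (*woroh*, *ihwik*, *sap*); -je when the stem ends in a voiced consonant (*vuzog*, *gaikul*); -o when the stem ends in a vowel (*ki*, *jafge*).
Since the final sound of *zubjafwil* is /l/ (a voiced consonant), it takes -je, giving *zubjafwilje*.
The final sound of *bititep* is /p/, which is a voiceless consonant, so the suffix is -zit, giving *bititepzit*.
*jafi* — final sound /i/ (a vowel) → -o → *jafio*.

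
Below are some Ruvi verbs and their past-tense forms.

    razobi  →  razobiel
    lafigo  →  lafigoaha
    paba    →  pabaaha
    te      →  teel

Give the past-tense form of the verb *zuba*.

Looking at the last vowel of each stem: -el when the last vowel of the stem is a front vowel (*razobi*, *te*); -aha when the last vowel of the stem is a back vowel (*lafigo*, *paba*).
*zuba*: last vowel = /a/, a back vowel → -aha → *zubaaha*.

zubaaha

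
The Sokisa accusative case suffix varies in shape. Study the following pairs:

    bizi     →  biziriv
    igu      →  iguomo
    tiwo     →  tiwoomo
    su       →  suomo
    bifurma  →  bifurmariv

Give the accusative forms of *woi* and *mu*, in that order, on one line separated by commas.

The pattern is rounding harmony: -omo when the last vowel of the stem is a rounded vowel (*igu*, *tiwo*, *su*); -riv when the last vowel of the stem is an unrounded vowel (*bizi*, *bifurma*).
*woi*: last vowel = /i/, an unrounded vowel → -riv → *woiriv*.
The last vowel of *mu* is /u/, which is a rounded vowel, so the suffix is -omo, giving *muomo*.

woiriv, muomo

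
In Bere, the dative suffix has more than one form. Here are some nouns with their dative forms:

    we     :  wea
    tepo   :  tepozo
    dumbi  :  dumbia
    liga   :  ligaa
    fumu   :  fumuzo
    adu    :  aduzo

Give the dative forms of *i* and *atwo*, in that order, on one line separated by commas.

The pattern is rounding harmony: -zo when the last vowel of the stem is a rounded vowel (*tepo*, *fumu*, *adu*); -a when the last vowel of the stem is an unrounded vowel (*we*, *dumbi*, *liga*).
Since the last vowel of *i* is /i/ (an unrounded vowel), it takes -a, giving *ia*.
*atwo*: last vowel = /o/, a rounded vowel → -zo → *atwozo*.

ia, atwozo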